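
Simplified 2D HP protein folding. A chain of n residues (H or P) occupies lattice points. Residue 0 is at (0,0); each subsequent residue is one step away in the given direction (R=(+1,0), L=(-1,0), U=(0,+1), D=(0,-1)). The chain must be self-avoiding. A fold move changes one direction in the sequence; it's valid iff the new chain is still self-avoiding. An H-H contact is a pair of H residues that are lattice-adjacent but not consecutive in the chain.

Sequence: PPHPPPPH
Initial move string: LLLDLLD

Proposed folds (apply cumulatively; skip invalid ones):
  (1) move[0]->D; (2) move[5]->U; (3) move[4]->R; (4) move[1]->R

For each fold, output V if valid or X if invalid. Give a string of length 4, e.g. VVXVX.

Initial: LLLDLLD -> [(0, 0), (-1, 0), (-2, 0), (-3, 0), (-3, -1), (-4, -1), (-5, -1), (-5, -2)]
Fold 1: move[0]->D => DLLDLLD VALID
Fold 2: move[5]->U => DLLDLUD INVALID (collision), skipped
Fold 3: move[4]->R => DLLDRLD INVALID (collision), skipped
Fold 4: move[1]->R => DRLDLLD INVALID (collision), skipped

Answer: VXXX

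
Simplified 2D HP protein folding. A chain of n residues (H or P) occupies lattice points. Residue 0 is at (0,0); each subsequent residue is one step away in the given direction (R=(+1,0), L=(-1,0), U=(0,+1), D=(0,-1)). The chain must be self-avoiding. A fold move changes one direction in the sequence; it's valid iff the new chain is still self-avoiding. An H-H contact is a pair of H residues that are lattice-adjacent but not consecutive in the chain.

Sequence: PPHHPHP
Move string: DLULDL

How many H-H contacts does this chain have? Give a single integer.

Answer: 1

Derivation:
Positions: [(0, 0), (0, -1), (-1, -1), (-1, 0), (-2, 0), (-2, -1), (-3, -1)]
H-H contact: residue 2 @(-1,-1) - residue 5 @(-2, -1)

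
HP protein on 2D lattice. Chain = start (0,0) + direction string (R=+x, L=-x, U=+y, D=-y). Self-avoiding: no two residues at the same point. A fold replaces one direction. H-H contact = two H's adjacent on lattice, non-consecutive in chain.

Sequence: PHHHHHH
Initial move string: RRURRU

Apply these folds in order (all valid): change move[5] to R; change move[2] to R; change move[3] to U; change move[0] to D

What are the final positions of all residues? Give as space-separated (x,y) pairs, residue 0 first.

Answer: (0,0) (0,-1) (1,-1) (2,-1) (2,0) (3,0) (4,0)

Derivation:
Initial moves: RRURRU
Fold: move[5]->R => RRURRR (positions: [(0, 0), (1, 0), (2, 0), (2, 1), (3, 1), (4, 1), (5, 1)])
Fold: move[2]->R => RRRRRR (positions: [(0, 0), (1, 0), (2, 0), (3, 0), (4, 0), (5, 0), (6, 0)])
Fold: move[3]->U => RRRURR (positions: [(0, 0), (1, 0), (2, 0), (3, 0), (3, 1), (4, 1), (5, 1)])
Fold: move[0]->D => DRRURR (positions: [(0, 0), (0, -1), (1, -1), (2, -1), (2, 0), (3, 0), (4, 0)])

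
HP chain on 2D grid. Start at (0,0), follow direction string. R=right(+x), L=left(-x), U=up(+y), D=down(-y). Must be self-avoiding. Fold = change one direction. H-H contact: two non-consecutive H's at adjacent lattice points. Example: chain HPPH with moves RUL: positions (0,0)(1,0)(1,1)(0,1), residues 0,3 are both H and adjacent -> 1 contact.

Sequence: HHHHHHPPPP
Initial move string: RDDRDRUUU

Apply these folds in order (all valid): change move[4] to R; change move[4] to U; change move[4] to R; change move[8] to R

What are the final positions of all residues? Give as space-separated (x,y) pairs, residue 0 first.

Answer: (0,0) (1,0) (1,-1) (1,-2) (2,-2) (3,-2) (4,-2) (4,-1) (4,0) (5,0)

Derivation:
Initial moves: RDDRDRUUU
Fold: move[4]->R => RDDRRRUUU (positions: [(0, 0), (1, 0), (1, -1), (1, -2), (2, -2), (3, -2), (4, -2), (4, -1), (4, 0), (4, 1)])
Fold: move[4]->U => RDDRURUUU (positions: [(0, 0), (1, 0), (1, -1), (1, -2), (2, -2), (2, -1), (3, -1), (3, 0), (3, 1), (3, 2)])
Fold: move[4]->R => RDDRRRUUU (positions: [(0, 0), (1, 0), (1, -1), (1, -2), (2, -2), (3, -2), (4, -2), (4, -1), (4, 0), (4, 1)])
Fold: move[8]->R => RDDRRRUUR (positions: [(0, 0), (1, 0), (1, -1), (1, -2), (2, -2), (3, -2), (4, -2), (4, -1), (4, 0), (5, 0)])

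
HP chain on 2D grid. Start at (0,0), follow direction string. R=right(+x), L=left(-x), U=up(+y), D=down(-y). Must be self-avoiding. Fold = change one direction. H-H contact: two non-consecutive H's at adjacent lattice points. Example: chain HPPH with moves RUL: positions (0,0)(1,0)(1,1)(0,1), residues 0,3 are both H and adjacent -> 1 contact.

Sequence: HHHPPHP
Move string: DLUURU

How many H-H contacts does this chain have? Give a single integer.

Positions: [(0, 0), (0, -1), (-1, -1), (-1, 0), (-1, 1), (0, 1), (0, 2)]
H-H contact: residue 0 @(0,0) - residue 5 @(0, 1)

Answer: 1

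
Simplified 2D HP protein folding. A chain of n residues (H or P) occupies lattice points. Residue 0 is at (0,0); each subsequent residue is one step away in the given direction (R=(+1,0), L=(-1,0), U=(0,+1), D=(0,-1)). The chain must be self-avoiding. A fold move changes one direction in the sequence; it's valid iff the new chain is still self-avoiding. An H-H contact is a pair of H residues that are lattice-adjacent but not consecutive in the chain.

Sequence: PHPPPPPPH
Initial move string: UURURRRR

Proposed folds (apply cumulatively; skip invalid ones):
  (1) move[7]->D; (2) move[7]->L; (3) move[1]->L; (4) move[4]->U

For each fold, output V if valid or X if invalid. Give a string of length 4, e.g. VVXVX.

Answer: VXXV

Derivation:
Initial: UURURRRR -> [(0, 0), (0, 1), (0, 2), (1, 2), (1, 3), (2, 3), (3, 3), (4, 3), (5, 3)]
Fold 1: move[7]->D => UURURRRD VALID
Fold 2: move[7]->L => UURURRRL INVALID (collision), skipped
Fold 3: move[1]->L => ULRURRRD INVALID (collision), skipped
Fold 4: move[4]->U => UURUURRD VALID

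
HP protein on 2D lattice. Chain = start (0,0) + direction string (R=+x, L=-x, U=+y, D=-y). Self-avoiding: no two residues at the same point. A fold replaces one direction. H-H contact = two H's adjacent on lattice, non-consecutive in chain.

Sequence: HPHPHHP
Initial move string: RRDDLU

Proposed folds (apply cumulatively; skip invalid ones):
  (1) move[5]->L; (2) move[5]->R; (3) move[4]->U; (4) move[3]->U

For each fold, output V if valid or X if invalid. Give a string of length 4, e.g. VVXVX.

Answer: VXXX

Derivation:
Initial: RRDDLU -> [(0, 0), (1, 0), (2, 0), (2, -1), (2, -2), (1, -2), (1, -1)]
Fold 1: move[5]->L => RRDDLL VALID
Fold 2: move[5]->R => RRDDLR INVALID (collision), skipped
Fold 3: move[4]->U => RRDDUL INVALID (collision), skipped
Fold 4: move[3]->U => RRDULL INVALID (collision), skipped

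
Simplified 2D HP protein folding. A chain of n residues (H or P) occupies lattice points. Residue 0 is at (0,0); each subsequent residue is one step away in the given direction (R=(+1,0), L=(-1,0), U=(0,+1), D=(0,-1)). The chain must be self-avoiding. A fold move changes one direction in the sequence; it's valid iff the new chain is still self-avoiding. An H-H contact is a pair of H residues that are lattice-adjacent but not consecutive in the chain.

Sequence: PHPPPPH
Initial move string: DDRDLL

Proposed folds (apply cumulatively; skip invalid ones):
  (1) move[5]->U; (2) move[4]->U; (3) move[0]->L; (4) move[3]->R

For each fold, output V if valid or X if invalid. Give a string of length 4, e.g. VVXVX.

Initial: DDRDLL -> [(0, 0), (0, -1), (0, -2), (1, -2), (1, -3), (0, -3), (-1, -3)]
Fold 1: move[5]->U => DDRDLU INVALID (collision), skipped
Fold 2: move[4]->U => DDRDUL INVALID (collision), skipped
Fold 3: move[0]->L => LDRDLL VALID
Fold 4: move[3]->R => LDRRLL INVALID (collision), skipped

Answer: XXVX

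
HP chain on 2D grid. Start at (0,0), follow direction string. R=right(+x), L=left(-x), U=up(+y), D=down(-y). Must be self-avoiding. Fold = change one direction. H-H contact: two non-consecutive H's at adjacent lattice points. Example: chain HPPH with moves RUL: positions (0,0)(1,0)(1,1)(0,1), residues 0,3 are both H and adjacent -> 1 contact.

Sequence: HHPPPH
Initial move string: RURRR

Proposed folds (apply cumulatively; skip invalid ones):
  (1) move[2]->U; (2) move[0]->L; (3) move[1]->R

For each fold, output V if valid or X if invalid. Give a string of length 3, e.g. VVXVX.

Initial: RURRR -> [(0, 0), (1, 0), (1, 1), (2, 1), (3, 1), (4, 1)]
Fold 1: move[2]->U => RUURR VALID
Fold 2: move[0]->L => LUURR VALID
Fold 3: move[1]->R => LRURR INVALID (collision), skipped

Answer: VVX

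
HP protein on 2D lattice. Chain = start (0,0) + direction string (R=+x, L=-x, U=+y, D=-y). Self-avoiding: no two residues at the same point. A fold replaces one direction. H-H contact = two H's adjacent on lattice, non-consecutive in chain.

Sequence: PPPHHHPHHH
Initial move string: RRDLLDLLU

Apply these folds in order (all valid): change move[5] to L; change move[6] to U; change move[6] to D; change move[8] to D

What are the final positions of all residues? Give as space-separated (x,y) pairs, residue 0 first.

Answer: (0,0) (1,0) (2,0) (2,-1) (1,-1) (0,-1) (-1,-1) (-1,-2) (-2,-2) (-2,-3)

Derivation:
Initial moves: RRDLLDLLU
Fold: move[5]->L => RRDLLLLLU (positions: [(0, 0), (1, 0), (2, 0), (2, -1), (1, -1), (0, -1), (-1, -1), (-2, -1), (-3, -1), (-3, 0)])
Fold: move[6]->U => RRDLLLULU (positions: [(0, 0), (1, 0), (2, 0), (2, -1), (1, -1), (0, -1), (-1, -1), (-1, 0), (-2, 0), (-2, 1)])
Fold: move[6]->D => RRDLLLDLU (positions: [(0, 0), (1, 0), (2, 0), (2, -1), (1, -1), (0, -1), (-1, -1), (-1, -2), (-2, -2), (-2, -1)])
Fold: move[8]->D => RRDLLLDLD (positions: [(0, 0), (1, 0), (2, 0), (2, -1), (1, -1), (0, -1), (-1, -1), (-1, -2), (-2, -2), (-2, -3)])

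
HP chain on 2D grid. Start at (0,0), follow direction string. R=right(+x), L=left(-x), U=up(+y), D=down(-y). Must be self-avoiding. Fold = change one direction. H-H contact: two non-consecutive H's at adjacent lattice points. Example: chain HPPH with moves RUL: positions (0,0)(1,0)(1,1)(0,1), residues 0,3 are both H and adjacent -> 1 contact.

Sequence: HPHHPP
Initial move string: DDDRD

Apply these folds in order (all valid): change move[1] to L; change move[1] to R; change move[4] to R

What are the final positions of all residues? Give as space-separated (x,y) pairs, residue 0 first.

Initial moves: DDDRD
Fold: move[1]->L => DLDRD (positions: [(0, 0), (0, -1), (-1, -1), (-1, -2), (0, -2), (0, -3)])
Fold: move[1]->R => DRDRD (positions: [(0, 0), (0, -1), (1, -1), (1, -2), (2, -2), (2, -3)])
Fold: move[4]->R => DRDRR (positions: [(0, 0), (0, -1), (1, -1), (1, -2), (2, -2), (3, -2)])

Answer: (0,0) (0,-1) (1,-1) (1,-2) (2,-2) (3,-2)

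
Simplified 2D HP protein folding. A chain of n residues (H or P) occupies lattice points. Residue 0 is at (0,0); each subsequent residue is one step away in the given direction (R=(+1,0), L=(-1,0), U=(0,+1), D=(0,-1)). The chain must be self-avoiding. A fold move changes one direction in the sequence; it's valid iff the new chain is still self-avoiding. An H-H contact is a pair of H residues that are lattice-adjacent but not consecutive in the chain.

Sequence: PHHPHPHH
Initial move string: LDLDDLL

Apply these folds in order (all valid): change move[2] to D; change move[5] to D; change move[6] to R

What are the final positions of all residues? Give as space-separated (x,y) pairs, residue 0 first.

Initial moves: LDLDDLL
Fold: move[2]->D => LDDDDLL (positions: [(0, 0), (-1, 0), (-1, -1), (-1, -2), (-1, -3), (-1, -4), (-2, -4), (-3, -4)])
Fold: move[5]->D => LDDDDDL (positions: [(0, 0), (-1, 0), (-1, -1), (-1, -2), (-1, -3), (-1, -4), (-1, -5), (-2, -5)])
Fold: move[6]->R => LDDDDDR (positions: [(0, 0), (-1, 0), (-1, -1), (-1, -2), (-1, -3), (-1, -4), (-1, -5), (0, -5)])

Answer: (0,0) (-1,0) (-1,-1) (-1,-2) (-1,-3) (-1,-4) (-1,-5) (0,-5)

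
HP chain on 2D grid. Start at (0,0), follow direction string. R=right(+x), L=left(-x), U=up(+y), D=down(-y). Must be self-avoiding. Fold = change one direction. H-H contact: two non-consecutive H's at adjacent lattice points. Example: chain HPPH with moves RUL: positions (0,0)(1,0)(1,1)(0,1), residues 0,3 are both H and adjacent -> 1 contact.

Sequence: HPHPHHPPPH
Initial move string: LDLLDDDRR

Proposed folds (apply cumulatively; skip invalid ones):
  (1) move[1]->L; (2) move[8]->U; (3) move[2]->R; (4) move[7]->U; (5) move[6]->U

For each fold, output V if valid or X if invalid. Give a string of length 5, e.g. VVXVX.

Answer: VVXXX

Derivation:
Initial: LDLLDDDRR -> [(0, 0), (-1, 0), (-1, -1), (-2, -1), (-3, -1), (-3, -2), (-3, -3), (-3, -4), (-2, -4), (-1, -4)]
Fold 1: move[1]->L => LLLLDDDRR VALID
Fold 2: move[8]->U => LLLLDDDRU VALID
Fold 3: move[2]->R => LLRLDDDRU INVALID (collision), skipped
Fold 4: move[7]->U => LLLLDDDUU INVALID (collision), skipped
Fold 5: move[6]->U => LLLLDDURU INVALID (collision), skipped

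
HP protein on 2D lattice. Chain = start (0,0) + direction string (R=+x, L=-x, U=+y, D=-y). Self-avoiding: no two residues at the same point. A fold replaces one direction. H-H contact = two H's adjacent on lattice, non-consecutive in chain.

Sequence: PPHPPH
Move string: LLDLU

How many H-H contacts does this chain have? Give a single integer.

Answer: 1

Derivation:
Positions: [(0, 0), (-1, 0), (-2, 0), (-2, -1), (-3, -1), (-3, 0)]
H-H contact: residue 2 @(-2,0) - residue 5 @(-3, 0)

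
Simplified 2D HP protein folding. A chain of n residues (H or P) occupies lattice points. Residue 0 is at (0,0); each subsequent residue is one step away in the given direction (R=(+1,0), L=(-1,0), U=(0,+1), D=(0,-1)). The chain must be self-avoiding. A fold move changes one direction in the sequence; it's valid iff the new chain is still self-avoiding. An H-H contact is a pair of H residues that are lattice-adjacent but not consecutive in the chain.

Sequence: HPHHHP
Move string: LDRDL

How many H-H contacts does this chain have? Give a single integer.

Positions: [(0, 0), (-1, 0), (-1, -1), (0, -1), (0, -2), (-1, -2)]
H-H contact: residue 0 @(0,0) - residue 3 @(0, -1)

Answer: 1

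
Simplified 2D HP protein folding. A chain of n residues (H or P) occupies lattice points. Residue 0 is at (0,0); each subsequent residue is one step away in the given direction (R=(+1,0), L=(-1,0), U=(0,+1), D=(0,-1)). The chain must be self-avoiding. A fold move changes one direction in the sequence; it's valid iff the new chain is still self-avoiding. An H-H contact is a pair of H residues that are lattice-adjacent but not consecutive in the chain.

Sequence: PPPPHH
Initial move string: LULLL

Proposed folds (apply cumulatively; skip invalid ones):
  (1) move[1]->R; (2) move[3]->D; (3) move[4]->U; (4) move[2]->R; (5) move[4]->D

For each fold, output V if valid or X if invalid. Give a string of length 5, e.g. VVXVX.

Answer: XVXXV

Derivation:
Initial: LULLL -> [(0, 0), (-1, 0), (-1, 1), (-2, 1), (-3, 1), (-4, 1)]
Fold 1: move[1]->R => LRLLL INVALID (collision), skipped
Fold 2: move[3]->D => LULDL VALID
Fold 3: move[4]->U => LULDU INVALID (collision), skipped
Fold 4: move[2]->R => LURDL INVALID (collision), skipped
Fold 5: move[4]->D => LULDD VALID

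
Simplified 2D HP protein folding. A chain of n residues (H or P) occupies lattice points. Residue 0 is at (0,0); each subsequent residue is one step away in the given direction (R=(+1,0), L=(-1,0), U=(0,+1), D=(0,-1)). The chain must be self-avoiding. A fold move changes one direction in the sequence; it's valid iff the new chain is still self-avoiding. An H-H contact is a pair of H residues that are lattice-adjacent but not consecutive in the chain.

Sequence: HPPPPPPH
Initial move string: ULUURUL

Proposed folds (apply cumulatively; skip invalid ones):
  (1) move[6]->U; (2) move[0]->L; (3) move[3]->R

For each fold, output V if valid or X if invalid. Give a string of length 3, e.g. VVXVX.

Answer: VVV

Derivation:
Initial: ULUURUL -> [(0, 0), (0, 1), (-1, 1), (-1, 2), (-1, 3), (0, 3), (0, 4), (-1, 4)]
Fold 1: move[6]->U => ULUURUU VALID
Fold 2: move[0]->L => LLUURUU VALID
Fold 3: move[3]->R => LLURRUU VALID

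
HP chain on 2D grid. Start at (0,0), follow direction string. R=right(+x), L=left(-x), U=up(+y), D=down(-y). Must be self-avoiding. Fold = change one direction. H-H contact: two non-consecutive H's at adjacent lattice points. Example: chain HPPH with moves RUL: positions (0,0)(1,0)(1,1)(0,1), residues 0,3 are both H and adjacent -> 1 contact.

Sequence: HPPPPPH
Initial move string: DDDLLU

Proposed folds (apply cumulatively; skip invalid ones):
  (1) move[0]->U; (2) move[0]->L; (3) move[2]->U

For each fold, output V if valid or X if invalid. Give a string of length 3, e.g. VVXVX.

Answer: XVX

Derivation:
Initial: DDDLLU -> [(0, 0), (0, -1), (0, -2), (0, -3), (-1, -3), (-2, -3), (-2, -2)]
Fold 1: move[0]->U => UDDLLU INVALID (collision), skipped
Fold 2: move[0]->L => LDDLLU VALID
Fold 3: move[2]->U => LDULLU INVALID (collision), skipped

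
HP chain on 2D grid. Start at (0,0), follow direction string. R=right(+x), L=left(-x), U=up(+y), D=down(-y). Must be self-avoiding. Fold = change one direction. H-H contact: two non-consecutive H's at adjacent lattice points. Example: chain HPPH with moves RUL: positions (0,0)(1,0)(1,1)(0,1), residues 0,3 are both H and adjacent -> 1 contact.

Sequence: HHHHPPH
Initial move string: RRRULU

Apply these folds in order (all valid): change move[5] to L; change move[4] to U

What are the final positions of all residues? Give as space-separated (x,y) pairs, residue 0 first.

Initial moves: RRRULU
Fold: move[5]->L => RRRULL (positions: [(0, 0), (1, 0), (2, 0), (3, 0), (3, 1), (2, 1), (1, 1)])
Fold: move[4]->U => RRRUUL (positions: [(0, 0), (1, 0), (2, 0), (3, 0), (3, 1), (3, 2), (2, 2)])

Answer: (0,0) (1,0) (2,0) (3,0) (3,1) (3,2) (2,2)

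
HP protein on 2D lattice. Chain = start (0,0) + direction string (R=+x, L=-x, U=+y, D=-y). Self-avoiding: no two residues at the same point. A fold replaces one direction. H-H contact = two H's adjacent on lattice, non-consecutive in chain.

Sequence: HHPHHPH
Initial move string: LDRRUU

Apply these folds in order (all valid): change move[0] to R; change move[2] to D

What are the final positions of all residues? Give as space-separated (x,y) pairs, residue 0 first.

Answer: (0,0) (1,0) (1,-1) (1,-2) (2,-2) (2,-1) (2,0)

Derivation:
Initial moves: LDRRUU
Fold: move[0]->R => RDRRUU (positions: [(0, 0), (1, 0), (1, -1), (2, -1), (3, -1), (3, 0), (3, 1)])
Fold: move[2]->D => RDDRUU (positions: [(0, 0), (1, 0), (1, -1), (1, -2), (2, -2), (2, -1), (2, 0)])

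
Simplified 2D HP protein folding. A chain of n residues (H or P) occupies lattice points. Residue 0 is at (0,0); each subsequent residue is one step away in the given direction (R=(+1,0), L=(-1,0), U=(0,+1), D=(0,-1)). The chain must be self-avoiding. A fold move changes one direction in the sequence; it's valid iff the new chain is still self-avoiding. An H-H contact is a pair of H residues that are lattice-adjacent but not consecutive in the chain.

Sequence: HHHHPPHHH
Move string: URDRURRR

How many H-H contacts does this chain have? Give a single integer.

Positions: [(0, 0), (0, 1), (1, 1), (1, 0), (2, 0), (2, 1), (3, 1), (4, 1), (5, 1)]
H-H contact: residue 0 @(0,0) - residue 3 @(1, 0)

Answer: 1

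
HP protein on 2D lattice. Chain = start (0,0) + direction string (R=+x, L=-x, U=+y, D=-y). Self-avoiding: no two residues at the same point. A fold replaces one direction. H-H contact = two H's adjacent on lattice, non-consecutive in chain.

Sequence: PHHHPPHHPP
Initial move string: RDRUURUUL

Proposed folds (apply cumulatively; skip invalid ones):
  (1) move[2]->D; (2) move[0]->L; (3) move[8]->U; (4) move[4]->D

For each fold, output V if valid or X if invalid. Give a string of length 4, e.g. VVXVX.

Answer: XXVX

Derivation:
Initial: RDRUURUUL -> [(0, 0), (1, 0), (1, -1), (2, -1), (2, 0), (2, 1), (3, 1), (3, 2), (3, 3), (2, 3)]
Fold 1: move[2]->D => RDDUURUUL INVALID (collision), skipped
Fold 2: move[0]->L => LDRUURUUL INVALID (collision), skipped
Fold 3: move[8]->U => RDRUURUUU VALID
Fold 4: move[4]->D => RDRUDRUUU INVALID (collision), skipped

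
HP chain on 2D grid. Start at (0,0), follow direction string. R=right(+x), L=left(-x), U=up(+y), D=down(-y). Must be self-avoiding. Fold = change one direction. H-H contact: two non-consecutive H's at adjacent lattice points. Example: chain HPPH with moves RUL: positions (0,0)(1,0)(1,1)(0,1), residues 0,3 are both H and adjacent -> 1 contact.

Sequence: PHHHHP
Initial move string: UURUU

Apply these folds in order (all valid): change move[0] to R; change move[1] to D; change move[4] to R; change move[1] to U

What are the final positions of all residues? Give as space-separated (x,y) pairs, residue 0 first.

Answer: (0,0) (1,0) (1,1) (2,1) (2,2) (3,2)

Derivation:
Initial moves: UURUU
Fold: move[0]->R => RURUU (positions: [(0, 0), (1, 0), (1, 1), (2, 1), (2, 2), (2, 3)])
Fold: move[1]->D => RDRUU (positions: [(0, 0), (1, 0), (1, -1), (2, -1), (2, 0), (2, 1)])
Fold: move[4]->R => RDRUR (positions: [(0, 0), (1, 0), (1, -1), (2, -1), (2, 0), (3, 0)])
Fold: move[1]->U => RURUR (positions: [(0, 0), (1, 0), (1, 1), (2, 1), (2, 2), (3, 2)])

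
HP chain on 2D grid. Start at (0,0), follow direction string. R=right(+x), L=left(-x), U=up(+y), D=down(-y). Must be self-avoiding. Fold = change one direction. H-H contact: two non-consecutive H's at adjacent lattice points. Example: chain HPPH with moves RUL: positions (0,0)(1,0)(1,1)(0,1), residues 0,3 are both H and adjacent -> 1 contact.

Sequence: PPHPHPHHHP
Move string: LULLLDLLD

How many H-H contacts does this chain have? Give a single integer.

Positions: [(0, 0), (-1, 0), (-1, 1), (-2, 1), (-3, 1), (-4, 1), (-4, 0), (-5, 0), (-6, 0), (-6, -1)]
No H-H contacts found.

Answer: 0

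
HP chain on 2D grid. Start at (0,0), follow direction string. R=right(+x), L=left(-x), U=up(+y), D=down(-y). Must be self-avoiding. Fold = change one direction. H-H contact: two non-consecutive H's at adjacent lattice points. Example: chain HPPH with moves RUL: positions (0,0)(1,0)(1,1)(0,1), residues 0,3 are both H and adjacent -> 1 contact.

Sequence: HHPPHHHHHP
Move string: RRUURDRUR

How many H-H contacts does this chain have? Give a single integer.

Positions: [(0, 0), (1, 0), (2, 0), (2, 1), (2, 2), (3, 2), (3, 1), (4, 1), (4, 2), (5, 2)]
H-H contact: residue 5 @(3,2) - residue 8 @(4, 2)

Answer: 1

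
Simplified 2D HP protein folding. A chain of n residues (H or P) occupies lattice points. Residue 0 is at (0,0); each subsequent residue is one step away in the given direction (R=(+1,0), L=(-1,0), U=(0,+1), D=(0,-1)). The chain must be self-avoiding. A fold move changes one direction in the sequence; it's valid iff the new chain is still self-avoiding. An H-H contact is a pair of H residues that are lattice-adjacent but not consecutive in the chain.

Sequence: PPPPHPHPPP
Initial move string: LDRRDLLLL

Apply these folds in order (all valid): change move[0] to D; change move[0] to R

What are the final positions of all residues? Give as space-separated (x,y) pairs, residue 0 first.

Initial moves: LDRRDLLLL
Fold: move[0]->D => DDRRDLLLL (positions: [(0, 0), (0, -1), (0, -2), (1, -2), (2, -2), (2, -3), (1, -3), (0, -3), (-1, -3), (-2, -3)])
Fold: move[0]->R => RDRRDLLLL (positions: [(0, 0), (1, 0), (1, -1), (2, -1), (3, -1), (3, -2), (2, -2), (1, -2), (0, -2), (-1, -2)])

Answer: (0,0) (1,0) (1,-1) (2,-1) (3,-1) (3,-2) (2,-2) (1,-2) (0,-2) (-1,-2)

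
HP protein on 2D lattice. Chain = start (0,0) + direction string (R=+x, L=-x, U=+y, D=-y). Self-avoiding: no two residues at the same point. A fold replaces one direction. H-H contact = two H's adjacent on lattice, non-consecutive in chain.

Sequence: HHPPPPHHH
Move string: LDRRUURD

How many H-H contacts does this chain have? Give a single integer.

Positions: [(0, 0), (-1, 0), (-1, -1), (0, -1), (1, -1), (1, 0), (1, 1), (2, 1), (2, 0)]
No H-H contacts found.

Answer: 0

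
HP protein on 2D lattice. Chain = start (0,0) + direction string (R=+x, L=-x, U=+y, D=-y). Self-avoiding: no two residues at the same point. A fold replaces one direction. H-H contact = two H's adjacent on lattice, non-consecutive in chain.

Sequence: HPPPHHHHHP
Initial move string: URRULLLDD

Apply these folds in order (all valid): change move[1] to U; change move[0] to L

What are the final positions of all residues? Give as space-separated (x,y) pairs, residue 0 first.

Initial moves: URRULLLDD
Fold: move[1]->U => UURULLLDD (positions: [(0, 0), (0, 1), (0, 2), (1, 2), (1, 3), (0, 3), (-1, 3), (-2, 3), (-2, 2), (-2, 1)])
Fold: move[0]->L => LURULLLDD (positions: [(0, 0), (-1, 0), (-1, 1), (0, 1), (0, 2), (-1, 2), (-2, 2), (-3, 2), (-3, 1), (-3, 0)])

Answer: (0,0) (-1,0) (-1,1) (0,1) (0,2) (-1,2) (-2,2) (-3,2) (-3,1) (-3,0)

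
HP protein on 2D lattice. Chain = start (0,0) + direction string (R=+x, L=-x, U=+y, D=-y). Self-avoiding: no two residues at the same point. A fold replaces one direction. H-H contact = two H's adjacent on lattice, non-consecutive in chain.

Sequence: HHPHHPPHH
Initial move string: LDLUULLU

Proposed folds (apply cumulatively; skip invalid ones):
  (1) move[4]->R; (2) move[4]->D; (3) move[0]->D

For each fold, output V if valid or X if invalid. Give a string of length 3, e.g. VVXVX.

Answer: XXV

Derivation:
Initial: LDLUULLU -> [(0, 0), (-1, 0), (-1, -1), (-2, -1), (-2, 0), (-2, 1), (-3, 1), (-4, 1), (-4, 2)]
Fold 1: move[4]->R => LDLURLLU INVALID (collision), skipped
Fold 2: move[4]->D => LDLUDLLU INVALID (collision), skipped
Fold 3: move[0]->D => DDLUULLU VALID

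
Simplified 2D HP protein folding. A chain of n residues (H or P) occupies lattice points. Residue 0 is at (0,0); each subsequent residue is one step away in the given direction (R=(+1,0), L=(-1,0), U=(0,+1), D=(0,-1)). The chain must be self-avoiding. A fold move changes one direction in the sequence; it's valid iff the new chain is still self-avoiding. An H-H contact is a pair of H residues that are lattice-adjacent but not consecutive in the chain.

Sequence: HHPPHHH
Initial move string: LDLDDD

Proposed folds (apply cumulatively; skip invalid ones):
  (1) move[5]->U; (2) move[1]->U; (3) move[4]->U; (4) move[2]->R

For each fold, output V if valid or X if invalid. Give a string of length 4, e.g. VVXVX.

Answer: XVXX

Derivation:
Initial: LDLDDD -> [(0, 0), (-1, 0), (-1, -1), (-2, -1), (-2, -2), (-2, -3), (-2, -4)]
Fold 1: move[5]->U => LDLDDU INVALID (collision), skipped
Fold 2: move[1]->U => LULDDD VALID
Fold 3: move[4]->U => LULDUD INVALID (collision), skipped
Fold 4: move[2]->R => LURDDD INVALID (collision), skipped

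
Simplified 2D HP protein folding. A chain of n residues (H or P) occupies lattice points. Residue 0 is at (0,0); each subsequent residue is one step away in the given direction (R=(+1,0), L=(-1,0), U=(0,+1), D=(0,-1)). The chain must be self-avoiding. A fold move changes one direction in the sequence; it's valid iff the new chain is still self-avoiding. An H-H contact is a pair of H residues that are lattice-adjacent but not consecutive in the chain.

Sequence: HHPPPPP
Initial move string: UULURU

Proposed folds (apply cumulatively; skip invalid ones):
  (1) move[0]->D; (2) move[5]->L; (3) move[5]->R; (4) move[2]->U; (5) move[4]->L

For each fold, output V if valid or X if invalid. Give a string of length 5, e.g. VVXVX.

Answer: XXVVX

Derivation:
Initial: UULURU -> [(0, 0), (0, 1), (0, 2), (-1, 2), (-1, 3), (0, 3), (0, 4)]
Fold 1: move[0]->D => DULURU INVALID (collision), skipped
Fold 2: move[5]->L => UULURL INVALID (collision), skipped
Fold 3: move[5]->R => UULURR VALID
Fold 4: move[2]->U => UUUURR VALID
Fold 5: move[4]->L => UUUULR INVALID (collision), skipped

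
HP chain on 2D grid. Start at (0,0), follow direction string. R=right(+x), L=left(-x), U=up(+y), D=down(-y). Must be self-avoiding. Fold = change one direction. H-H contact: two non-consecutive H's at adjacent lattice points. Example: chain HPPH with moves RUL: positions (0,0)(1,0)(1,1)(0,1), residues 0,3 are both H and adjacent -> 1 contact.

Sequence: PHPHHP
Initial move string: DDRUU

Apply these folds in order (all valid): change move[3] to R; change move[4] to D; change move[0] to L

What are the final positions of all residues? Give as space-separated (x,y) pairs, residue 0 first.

Answer: (0,0) (-1,0) (-1,-1) (0,-1) (1,-1) (1,-2)

Derivation:
Initial moves: DDRUU
Fold: move[3]->R => DDRRU (positions: [(0, 0), (0, -1), (0, -2), (1, -2), (2, -2), (2, -1)])
Fold: move[4]->D => DDRRD (positions: [(0, 0), (0, -1), (0, -2), (1, -2), (2, -2), (2, -3)])
Fold: move[0]->L => LDRRD (positions: [(0, 0), (-1, 0), (-1, -1), (0, -1), (1, -1), (1, -2)])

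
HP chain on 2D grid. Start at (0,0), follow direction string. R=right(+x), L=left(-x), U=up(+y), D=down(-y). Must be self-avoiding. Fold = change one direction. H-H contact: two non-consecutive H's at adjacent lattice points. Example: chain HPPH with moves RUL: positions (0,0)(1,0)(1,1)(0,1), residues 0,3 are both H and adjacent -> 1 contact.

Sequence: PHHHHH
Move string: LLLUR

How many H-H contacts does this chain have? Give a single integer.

Answer: 1

Derivation:
Positions: [(0, 0), (-1, 0), (-2, 0), (-3, 0), (-3, 1), (-2, 1)]
H-H contact: residue 2 @(-2,0) - residue 5 @(-2, 1)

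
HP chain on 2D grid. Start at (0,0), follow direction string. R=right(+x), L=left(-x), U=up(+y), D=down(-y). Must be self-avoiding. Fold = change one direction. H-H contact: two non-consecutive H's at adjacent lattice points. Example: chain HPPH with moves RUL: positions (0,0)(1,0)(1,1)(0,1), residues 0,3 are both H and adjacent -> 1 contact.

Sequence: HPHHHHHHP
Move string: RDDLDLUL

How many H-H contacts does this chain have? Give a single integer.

Answer: 1

Derivation:
Positions: [(0, 0), (1, 0), (1, -1), (1, -2), (0, -2), (0, -3), (-1, -3), (-1, -2), (-2, -2)]
H-H contact: residue 4 @(0,-2) - residue 7 @(-1, -2)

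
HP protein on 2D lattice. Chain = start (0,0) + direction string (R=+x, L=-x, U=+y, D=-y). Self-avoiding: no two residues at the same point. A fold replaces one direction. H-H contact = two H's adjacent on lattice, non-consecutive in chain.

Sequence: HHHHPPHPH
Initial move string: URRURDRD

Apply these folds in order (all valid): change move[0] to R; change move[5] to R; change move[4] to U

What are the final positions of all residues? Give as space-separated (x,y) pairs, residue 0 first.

Answer: (0,0) (1,0) (2,0) (3,0) (3,1) (3,2) (4,2) (5,2) (5,1)

Derivation:
Initial moves: URRURDRD
Fold: move[0]->R => RRRURDRD (positions: [(0, 0), (1, 0), (2, 0), (3, 0), (3, 1), (4, 1), (4, 0), (5, 0), (5, -1)])
Fold: move[5]->R => RRRURRRD (positions: [(0, 0), (1, 0), (2, 0), (3, 0), (3, 1), (4, 1), (5, 1), (6, 1), (6, 0)])
Fold: move[4]->U => RRRUURRD (positions: [(0, 0), (1, 0), (2, 0), (3, 0), (3, 1), (3, 2), (4, 2), (5, 2), (5, 1)])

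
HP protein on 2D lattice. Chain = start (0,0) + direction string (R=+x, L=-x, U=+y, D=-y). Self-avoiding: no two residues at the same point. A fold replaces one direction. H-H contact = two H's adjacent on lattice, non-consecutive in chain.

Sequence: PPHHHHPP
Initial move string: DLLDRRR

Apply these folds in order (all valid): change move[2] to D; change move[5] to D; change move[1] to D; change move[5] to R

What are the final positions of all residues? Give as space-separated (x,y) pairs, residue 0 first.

Initial moves: DLLDRRR
Fold: move[2]->D => DLDDRRR (positions: [(0, 0), (0, -1), (-1, -1), (-1, -2), (-1, -3), (0, -3), (1, -3), (2, -3)])
Fold: move[5]->D => DLDDRDR (positions: [(0, 0), (0, -1), (-1, -1), (-1, -2), (-1, -3), (0, -3), (0, -4), (1, -4)])
Fold: move[1]->D => DDDDRDR (positions: [(0, 0), (0, -1), (0, -2), (0, -3), (0, -4), (1, -4), (1, -5), (2, -5)])
Fold: move[5]->R => DDDDRRR (positions: [(0, 0), (0, -1), (0, -2), (0, -3), (0, -4), (1, -4), (2, -4), (3, -4)])

Answer: (0,0) (0,-1) (0,-2) (0,-3) (0,-4) (1,-4) (2,-4) (3,-4)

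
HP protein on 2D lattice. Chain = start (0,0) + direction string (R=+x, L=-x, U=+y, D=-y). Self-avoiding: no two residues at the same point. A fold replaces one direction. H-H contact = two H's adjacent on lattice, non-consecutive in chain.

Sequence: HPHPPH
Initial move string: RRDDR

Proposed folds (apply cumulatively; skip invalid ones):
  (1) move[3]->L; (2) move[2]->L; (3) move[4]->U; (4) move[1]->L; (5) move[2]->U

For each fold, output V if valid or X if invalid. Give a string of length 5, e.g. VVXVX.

Initial: RRDDR -> [(0, 0), (1, 0), (2, 0), (2, -1), (2, -2), (3, -2)]
Fold 1: move[3]->L => RRDLR INVALID (collision), skipped
Fold 2: move[2]->L => RRLDR INVALID (collision), skipped
Fold 3: move[4]->U => RRDDU INVALID (collision), skipped
Fold 4: move[1]->L => RLDDR INVALID (collision), skipped
Fold 5: move[2]->U => RRUDR INVALID (collision), skipped

Answer: XXXXX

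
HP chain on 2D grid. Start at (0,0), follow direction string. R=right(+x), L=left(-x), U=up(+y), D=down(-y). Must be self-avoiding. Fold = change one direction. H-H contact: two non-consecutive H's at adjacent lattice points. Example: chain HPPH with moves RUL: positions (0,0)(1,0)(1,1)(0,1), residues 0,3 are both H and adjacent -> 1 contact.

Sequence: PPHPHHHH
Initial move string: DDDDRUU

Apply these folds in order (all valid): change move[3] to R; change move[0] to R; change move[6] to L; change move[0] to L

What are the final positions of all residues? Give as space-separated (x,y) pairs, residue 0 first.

Initial moves: DDDDRUU
Fold: move[3]->R => DDDRRUU (positions: [(0, 0), (0, -1), (0, -2), (0, -3), (1, -3), (2, -3), (2, -2), (2, -1)])
Fold: move[0]->R => RDDRRUU (positions: [(0, 0), (1, 0), (1, -1), (1, -2), (2, -2), (3, -2), (3, -1), (3, 0)])
Fold: move[6]->L => RDDRRUL (positions: [(0, 0), (1, 0), (1, -1), (1, -2), (2, -2), (3, -2), (3, -1), (2, -1)])
Fold: move[0]->L => LDDRRUL (positions: [(0, 0), (-1, 0), (-1, -1), (-1, -2), (0, -2), (1, -2), (1, -1), (0, -1)])

Answer: (0,0) (-1,0) (-1,-1) (-1,-2) (0,-2) (1,-2) (1,-1) (0,-1)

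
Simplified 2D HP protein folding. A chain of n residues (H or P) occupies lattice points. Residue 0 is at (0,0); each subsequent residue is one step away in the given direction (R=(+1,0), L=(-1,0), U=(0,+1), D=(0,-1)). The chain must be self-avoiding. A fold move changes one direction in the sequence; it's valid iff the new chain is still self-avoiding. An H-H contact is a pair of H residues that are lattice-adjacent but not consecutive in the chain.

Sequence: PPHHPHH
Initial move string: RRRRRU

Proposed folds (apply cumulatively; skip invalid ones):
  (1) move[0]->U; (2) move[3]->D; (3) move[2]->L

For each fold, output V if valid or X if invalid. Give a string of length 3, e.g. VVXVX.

Initial: RRRRRU -> [(0, 0), (1, 0), (2, 0), (3, 0), (4, 0), (5, 0), (5, 1)]
Fold 1: move[0]->U => URRRRU VALID
Fold 2: move[3]->D => URRDRU VALID
Fold 3: move[2]->L => URLDRU INVALID (collision), skipped

Answer: VVX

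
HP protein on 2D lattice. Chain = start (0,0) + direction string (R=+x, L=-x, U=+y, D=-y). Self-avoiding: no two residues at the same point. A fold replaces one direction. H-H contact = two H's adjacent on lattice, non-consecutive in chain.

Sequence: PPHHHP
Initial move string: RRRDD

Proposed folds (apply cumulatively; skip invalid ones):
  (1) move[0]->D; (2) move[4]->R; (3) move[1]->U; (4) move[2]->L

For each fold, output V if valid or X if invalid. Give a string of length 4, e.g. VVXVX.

Initial: RRRDD -> [(0, 0), (1, 0), (2, 0), (3, 0), (3, -1), (3, -2)]
Fold 1: move[0]->D => DRRDD VALID
Fold 2: move[4]->R => DRRDR VALID
Fold 3: move[1]->U => DURDR INVALID (collision), skipped
Fold 4: move[2]->L => DRLDR INVALID (collision), skipped

Answer: VVXX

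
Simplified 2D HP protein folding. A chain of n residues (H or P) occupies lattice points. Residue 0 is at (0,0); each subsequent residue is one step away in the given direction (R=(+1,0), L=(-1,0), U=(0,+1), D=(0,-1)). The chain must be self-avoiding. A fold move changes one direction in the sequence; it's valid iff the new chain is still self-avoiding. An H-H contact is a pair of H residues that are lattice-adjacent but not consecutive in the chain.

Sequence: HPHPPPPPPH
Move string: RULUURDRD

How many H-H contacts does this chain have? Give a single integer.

Positions: [(0, 0), (1, 0), (1, 1), (0, 1), (0, 2), (0, 3), (1, 3), (1, 2), (2, 2), (2, 1)]
H-H contact: residue 2 @(1,1) - residue 9 @(2, 1)

Answer: 1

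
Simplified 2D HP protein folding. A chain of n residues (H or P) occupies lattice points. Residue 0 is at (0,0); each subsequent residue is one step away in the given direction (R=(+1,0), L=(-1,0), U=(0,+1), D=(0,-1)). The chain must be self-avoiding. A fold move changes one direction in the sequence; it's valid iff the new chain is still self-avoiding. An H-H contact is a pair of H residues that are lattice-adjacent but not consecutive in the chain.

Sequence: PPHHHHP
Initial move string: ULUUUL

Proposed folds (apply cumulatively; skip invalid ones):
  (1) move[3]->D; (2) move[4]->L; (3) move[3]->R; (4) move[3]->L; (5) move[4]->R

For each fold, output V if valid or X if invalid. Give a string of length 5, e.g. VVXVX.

Initial: ULUUUL -> [(0, 0), (0, 1), (-1, 1), (-1, 2), (-1, 3), (-1, 4), (-2, 4)]
Fold 1: move[3]->D => ULUDUL INVALID (collision), skipped
Fold 2: move[4]->L => ULUULL VALID
Fold 3: move[3]->R => ULURLL INVALID (collision), skipped
Fold 4: move[3]->L => ULULLL VALID
Fold 5: move[4]->R => ULULRL INVALID (collision), skipped

Answer: XVXVX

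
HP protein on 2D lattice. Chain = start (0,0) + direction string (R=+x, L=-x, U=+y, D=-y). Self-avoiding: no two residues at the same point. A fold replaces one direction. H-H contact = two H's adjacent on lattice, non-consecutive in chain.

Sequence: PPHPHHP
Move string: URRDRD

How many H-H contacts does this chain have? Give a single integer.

Positions: [(0, 0), (0, 1), (1, 1), (2, 1), (2, 0), (3, 0), (3, -1)]
No H-H contacts found.

Answer: 0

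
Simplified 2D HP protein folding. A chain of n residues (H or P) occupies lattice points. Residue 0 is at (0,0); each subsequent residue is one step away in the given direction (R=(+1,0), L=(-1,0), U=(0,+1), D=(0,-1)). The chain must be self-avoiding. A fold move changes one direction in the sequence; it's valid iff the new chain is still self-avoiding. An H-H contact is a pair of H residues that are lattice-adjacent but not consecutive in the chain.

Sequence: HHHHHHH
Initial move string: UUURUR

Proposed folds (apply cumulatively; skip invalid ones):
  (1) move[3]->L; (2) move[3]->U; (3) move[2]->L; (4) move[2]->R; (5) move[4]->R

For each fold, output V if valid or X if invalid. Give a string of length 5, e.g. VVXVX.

Initial: UUURUR -> [(0, 0), (0, 1), (0, 2), (0, 3), (1, 3), (1, 4), (2, 4)]
Fold 1: move[3]->L => UUULUR VALID
Fold 2: move[3]->U => UUUUUR VALID
Fold 3: move[2]->L => UULUUR VALID
Fold 4: move[2]->R => UURUUR VALID
Fold 5: move[4]->R => UURURR VALID

Answer: VVVVV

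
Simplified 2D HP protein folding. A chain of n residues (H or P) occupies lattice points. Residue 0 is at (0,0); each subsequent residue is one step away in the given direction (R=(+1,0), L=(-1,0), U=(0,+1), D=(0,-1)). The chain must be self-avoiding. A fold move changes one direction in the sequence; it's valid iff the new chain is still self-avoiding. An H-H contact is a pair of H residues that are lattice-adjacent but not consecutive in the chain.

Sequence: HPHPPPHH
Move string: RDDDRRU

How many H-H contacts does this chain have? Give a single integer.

Positions: [(0, 0), (1, 0), (1, -1), (1, -2), (1, -3), (2, -3), (3, -3), (3, -2)]
No H-H contacts found.

Answer: 0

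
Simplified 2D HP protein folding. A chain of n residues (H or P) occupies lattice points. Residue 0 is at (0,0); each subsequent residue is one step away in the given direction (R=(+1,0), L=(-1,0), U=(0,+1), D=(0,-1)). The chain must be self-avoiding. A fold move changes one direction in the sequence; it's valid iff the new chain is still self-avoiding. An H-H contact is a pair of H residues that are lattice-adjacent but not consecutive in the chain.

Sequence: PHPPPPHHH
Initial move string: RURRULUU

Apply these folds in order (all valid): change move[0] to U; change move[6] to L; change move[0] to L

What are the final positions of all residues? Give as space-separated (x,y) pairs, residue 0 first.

Answer: (0,0) (-1,0) (-1,1) (0,1) (1,1) (1,2) (0,2) (-1,2) (-1,3)

Derivation:
Initial moves: RURRULUU
Fold: move[0]->U => UURRULUU (positions: [(0, 0), (0, 1), (0, 2), (1, 2), (2, 2), (2, 3), (1, 3), (1, 4), (1, 5)])
Fold: move[6]->L => UURRULLU (positions: [(0, 0), (0, 1), (0, 2), (1, 2), (2, 2), (2, 3), (1, 3), (0, 3), (0, 4)])
Fold: move[0]->L => LURRULLU (positions: [(0, 0), (-1, 0), (-1, 1), (0, 1), (1, 1), (1, 2), (0, 2), (-1, 2), (-1, 3)])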